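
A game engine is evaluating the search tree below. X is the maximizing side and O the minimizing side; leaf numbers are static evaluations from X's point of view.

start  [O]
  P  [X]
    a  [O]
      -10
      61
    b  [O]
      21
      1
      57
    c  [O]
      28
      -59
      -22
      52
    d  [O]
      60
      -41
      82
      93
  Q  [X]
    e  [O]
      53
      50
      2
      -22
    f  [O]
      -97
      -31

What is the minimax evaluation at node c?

c (O): min(28, -59, -22, 52) = -59

-59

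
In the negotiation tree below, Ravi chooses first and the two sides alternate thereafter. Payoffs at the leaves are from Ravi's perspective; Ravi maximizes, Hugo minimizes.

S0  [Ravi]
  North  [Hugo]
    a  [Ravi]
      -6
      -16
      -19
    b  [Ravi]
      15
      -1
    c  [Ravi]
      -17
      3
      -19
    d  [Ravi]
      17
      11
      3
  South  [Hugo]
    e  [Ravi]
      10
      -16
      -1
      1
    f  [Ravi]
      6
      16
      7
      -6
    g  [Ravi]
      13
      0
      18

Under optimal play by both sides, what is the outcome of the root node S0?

a (Ravi): max(-6, -16, -19) = -6
b (Ravi): max(15, -1) = 15
c (Ravi): max(-17, 3, -19) = 3
d (Ravi): max(17, 11, 3) = 17
North (Hugo): min(-6, 15, 3, 17) = -6
e (Ravi): max(10, -16, -1, 1) = 10
f (Ravi): max(6, 16, 7, -6) = 16
g (Ravi): max(13, 0, 18) = 18
South (Hugo): min(10, 16, 18) = 10
S0 (Ravi): max(-6, 10) = 10

10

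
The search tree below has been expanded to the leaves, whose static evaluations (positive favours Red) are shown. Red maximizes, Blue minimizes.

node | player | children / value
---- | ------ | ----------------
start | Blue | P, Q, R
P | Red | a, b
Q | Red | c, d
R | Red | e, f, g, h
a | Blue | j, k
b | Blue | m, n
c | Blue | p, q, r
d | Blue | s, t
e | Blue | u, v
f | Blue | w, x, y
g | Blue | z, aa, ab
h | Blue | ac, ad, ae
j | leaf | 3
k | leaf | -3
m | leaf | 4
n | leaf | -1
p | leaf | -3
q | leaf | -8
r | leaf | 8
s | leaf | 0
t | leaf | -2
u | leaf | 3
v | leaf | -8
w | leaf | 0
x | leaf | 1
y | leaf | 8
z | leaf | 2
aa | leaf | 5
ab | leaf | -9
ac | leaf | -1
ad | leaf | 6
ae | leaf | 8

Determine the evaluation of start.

-2

a (Blue): min(3, -3) = -3
b (Blue): min(4, -1) = -1
P (Red): max(-3, -1) = -1
c (Blue): min(-3, -8, 8) = -8
d (Blue): min(0, -2) = -2
Q (Red): max(-8, -2) = -2
e (Blue): min(3, -8) = -8
f (Blue): min(0, 1, 8) = 0
g (Blue): min(2, 5, -9) = -9
h (Blue): min(-1, 6, 8) = -1
R (Red): max(-8, 0, -9, -1) = 0
start (Blue): min(-1, -2, 0) = -2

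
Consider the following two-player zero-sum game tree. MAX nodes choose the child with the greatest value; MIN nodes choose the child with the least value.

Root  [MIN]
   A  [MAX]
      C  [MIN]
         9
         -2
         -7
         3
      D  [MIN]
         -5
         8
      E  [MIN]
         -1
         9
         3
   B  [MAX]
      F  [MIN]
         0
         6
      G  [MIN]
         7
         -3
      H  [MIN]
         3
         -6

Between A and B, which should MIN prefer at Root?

C (MIN): min(9, -2, -7, 3) = -7
D (MIN): min(-5, 8) = -5
E (MIN): min(-1, 9, 3) = -1
A (MAX): max(-7, -5, -1) = -1
F (MIN): min(0, 6) = 0
G (MIN): min(7, -3) = -3
H (MIN): min(3, -6) = -6
B (MAX): max(0, -3, -6) = 0
MIN prefers the lower value; A=-1, B=0. A is better since -1 < 0.

A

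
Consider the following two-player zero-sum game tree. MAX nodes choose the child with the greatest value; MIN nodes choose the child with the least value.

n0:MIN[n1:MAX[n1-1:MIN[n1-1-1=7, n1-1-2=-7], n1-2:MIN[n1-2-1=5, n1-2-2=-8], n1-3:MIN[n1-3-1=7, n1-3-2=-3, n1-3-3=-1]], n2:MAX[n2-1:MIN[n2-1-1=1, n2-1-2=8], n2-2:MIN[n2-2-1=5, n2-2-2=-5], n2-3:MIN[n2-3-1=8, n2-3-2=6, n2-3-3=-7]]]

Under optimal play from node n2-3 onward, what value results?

-7

n2-3 (MIN): min(8, 6, -7) = -7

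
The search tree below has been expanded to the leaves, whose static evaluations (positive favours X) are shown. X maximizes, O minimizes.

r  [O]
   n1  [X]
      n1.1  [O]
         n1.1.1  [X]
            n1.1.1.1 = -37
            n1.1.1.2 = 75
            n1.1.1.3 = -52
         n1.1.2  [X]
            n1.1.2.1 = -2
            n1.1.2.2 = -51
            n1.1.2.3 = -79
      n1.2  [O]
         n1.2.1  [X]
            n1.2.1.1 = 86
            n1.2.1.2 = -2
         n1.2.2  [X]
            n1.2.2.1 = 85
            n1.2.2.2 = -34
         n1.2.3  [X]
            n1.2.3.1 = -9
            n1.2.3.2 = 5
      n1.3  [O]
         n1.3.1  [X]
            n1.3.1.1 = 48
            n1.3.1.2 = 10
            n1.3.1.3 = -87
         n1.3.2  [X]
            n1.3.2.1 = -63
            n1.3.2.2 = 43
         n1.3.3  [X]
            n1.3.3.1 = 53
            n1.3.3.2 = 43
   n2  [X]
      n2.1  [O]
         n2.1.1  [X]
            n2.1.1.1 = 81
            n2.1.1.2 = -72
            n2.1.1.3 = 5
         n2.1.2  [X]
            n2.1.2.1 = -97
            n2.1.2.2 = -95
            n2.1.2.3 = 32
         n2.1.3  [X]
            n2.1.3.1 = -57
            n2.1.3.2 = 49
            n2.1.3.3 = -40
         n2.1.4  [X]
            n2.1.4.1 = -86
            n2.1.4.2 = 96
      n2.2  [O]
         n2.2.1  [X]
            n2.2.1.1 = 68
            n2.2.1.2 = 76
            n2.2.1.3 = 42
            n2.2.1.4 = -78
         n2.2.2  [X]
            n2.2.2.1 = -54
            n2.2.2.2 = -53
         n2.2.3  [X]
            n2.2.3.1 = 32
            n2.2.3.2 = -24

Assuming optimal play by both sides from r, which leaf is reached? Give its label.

n2.1.2.3

n1.1.1 (X): max(-37, 75, -52) = 75
n1.1.2 (X): max(-2, -51, -79) = -2
n1.1 (O): min(75, -2) = -2
n1.2.1 (X): max(86, -2) = 86
n1.2.2 (X): max(85, -34) = 85
n1.2.3 (X): max(-9, 5) = 5
n1.2 (O): min(86, 85, 5) = 5
n1.3.1 (X): max(48, 10, -87) = 48
n1.3.2 (X): max(-63, 43) = 43
n1.3.3 (X): max(53, 43) = 53
n1.3 (O): min(48, 43, 53) = 43
n1 (X): max(-2, 5, 43) = 43
n2.1.1 (X): max(81, -72, 5) = 81
n2.1.2 (X): max(-97, -95, 32) = 32
n2.1.3 (X): max(-57, 49, -40) = 49
n2.1.4 (X): max(-86, 96) = 96
n2.1 (O): min(81, 32, 49, 96) = 32
n2.2.1 (X): max(68, 76, 42, -78) = 76
n2.2.2 (X): max(-54, -53) = -53
n2.2.3 (X): max(32, -24) = 32
n2.2 (O): min(76, -53, 32) = -53
n2 (X): max(32, -53) = 32
r (O): min(43, 32) = 32
At r, O picks n2 (lowest: 32).
At n2, X picks n2.1 (highest: 32).
At n2.1, O picks n2.1.2 (lowest: 32).
At n2.1.2, X picks n2.1.2.3 (highest: 32).
Terminal value 32.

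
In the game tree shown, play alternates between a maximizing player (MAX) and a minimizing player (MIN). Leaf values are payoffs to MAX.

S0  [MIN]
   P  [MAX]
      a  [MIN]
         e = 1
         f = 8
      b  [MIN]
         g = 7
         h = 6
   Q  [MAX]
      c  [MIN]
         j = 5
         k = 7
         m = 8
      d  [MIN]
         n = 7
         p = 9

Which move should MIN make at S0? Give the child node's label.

a (MIN): min(1, 8) = 1
b (MIN): min(7, 6) = 6
P (MAX): max(1, 6) = 6
c (MIN): min(5, 7, 8) = 5
d (MIN): min(7, 9) = 7
Q (MAX): max(5, 7) = 7
S0 (MIN): min(6, 7) = 6
MIN at S0 wants the lowest of {P=6, Q=7}, so chooses P.

P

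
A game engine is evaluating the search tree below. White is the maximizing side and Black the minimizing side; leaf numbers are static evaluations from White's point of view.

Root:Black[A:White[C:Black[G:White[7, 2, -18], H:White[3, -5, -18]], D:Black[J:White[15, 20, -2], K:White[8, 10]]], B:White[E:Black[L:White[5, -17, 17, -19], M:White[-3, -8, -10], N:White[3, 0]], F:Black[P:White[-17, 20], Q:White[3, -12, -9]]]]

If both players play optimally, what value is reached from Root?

3

G (White): max(7, 2, -18) = 7
H (White): max(3, -5, -18) = 3
C (Black): min(7, 3) = 3
J (White): max(15, 20, -2) = 20
K (White): max(8, 10) = 10
D (Black): min(20, 10) = 10
A (White): max(3, 10) = 10
L (White): max(5, -17, 17, -19) = 17
M (White): max(-3, -8, -10) = -3
N (White): max(3, 0) = 3
E (Black): min(17, -3, 3) = -3
P (White): max(-17, 20) = 20
Q (White): max(3, -12, -9) = 3
F (Black): min(20, 3) = 3
B (White): max(-3, 3) = 3
Root (Black): min(10, 3) = 3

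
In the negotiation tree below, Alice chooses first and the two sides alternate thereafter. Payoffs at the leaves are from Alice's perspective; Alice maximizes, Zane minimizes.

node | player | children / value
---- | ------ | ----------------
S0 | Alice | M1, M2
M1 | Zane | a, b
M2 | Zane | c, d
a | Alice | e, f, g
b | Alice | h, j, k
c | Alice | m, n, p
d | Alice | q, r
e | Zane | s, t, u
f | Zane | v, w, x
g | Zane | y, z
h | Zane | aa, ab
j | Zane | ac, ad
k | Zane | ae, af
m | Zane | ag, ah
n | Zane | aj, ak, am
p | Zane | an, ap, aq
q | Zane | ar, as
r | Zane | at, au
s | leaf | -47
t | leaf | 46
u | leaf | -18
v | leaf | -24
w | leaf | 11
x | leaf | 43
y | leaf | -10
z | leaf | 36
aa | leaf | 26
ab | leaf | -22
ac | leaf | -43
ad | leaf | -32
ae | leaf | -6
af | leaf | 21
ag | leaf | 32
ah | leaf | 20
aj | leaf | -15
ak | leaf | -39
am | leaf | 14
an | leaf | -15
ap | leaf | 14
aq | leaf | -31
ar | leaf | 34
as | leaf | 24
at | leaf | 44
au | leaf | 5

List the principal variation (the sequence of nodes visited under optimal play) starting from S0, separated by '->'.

S0 -> M2 -> c -> m -> ah

e (Zane): min(-47, 46, -18) = -47
f (Zane): min(-24, 11, 43) = -24
g (Zane): min(-10, 36) = -10
a (Alice): max(-47, -24, -10) = -10
h (Zane): min(26, -22) = -22
j (Zane): min(-43, -32) = -43
k (Zane): min(-6, 21) = -6
b (Alice): max(-22, -43, -6) = -6
M1 (Zane): min(-10, -6) = -10
m (Zane): min(32, 20) = 20
n (Zane): min(-15, -39, 14) = -39
p (Zane): min(-15, 14, -31) = -31
c (Alice): max(20, -39, -31) = 20
q (Zane): min(34, 24) = 24
r (Zane): min(44, 5) = 5
d (Alice): max(24, 5) = 24
M2 (Zane): min(20, 24) = 20
S0 (Alice): max(-10, 20) = 20
At S0, Alice picks M2 (highest: 20).
At M2, Zane picks c (lowest: 20).
At c, Alice picks m (highest: 20).
At m, Zane picks ah (lowest: 20).
Terminal value 20.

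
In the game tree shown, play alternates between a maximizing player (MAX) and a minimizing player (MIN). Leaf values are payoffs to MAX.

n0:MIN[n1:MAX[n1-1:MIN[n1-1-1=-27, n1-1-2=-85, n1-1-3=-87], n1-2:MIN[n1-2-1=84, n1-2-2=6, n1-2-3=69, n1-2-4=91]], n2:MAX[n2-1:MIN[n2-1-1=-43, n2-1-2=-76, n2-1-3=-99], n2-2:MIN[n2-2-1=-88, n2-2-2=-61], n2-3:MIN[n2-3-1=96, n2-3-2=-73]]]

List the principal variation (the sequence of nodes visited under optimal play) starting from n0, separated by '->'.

n0 -> n2 -> n2-3 -> n2-3-2

n1-1 (MIN): min(-27, -85, -87) = -87
n1-2 (MIN): min(84, 6, 69, 91) = 6
n1 (MAX): max(-87, 6) = 6
n2-1 (MIN): min(-43, -76, -99) = -99
n2-2 (MIN): min(-88, -61) = -88
n2-3 (MIN): min(96, -73) = -73
n2 (MAX): max(-99, -88, -73) = -73
n0 (MIN): min(6, -73) = -73
At n0, MIN picks n2 (lowest: -73).
At n2, MAX picks n2-3 (highest: -73).
At n2-3, MIN picks n2-3-2 (lowest: -73).
Terminal value -73.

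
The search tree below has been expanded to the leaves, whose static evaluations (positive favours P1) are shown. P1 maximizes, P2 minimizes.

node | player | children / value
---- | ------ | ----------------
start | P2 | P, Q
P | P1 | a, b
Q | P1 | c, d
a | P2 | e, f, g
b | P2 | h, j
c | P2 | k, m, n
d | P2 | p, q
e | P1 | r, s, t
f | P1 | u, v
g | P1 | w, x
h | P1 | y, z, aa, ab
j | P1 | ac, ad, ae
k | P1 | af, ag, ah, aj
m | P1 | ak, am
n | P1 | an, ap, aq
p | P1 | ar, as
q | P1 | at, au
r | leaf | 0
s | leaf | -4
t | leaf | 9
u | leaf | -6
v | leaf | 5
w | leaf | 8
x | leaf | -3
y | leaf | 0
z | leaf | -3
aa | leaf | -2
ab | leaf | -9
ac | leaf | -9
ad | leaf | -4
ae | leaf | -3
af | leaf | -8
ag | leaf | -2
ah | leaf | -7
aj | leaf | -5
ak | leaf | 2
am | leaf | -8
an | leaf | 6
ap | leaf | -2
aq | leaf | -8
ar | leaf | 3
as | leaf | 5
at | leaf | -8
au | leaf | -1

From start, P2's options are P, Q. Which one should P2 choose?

Q

e (P1): max(0, -4, 9) = 9
f (P1): max(-6, 5) = 5
g (P1): max(8, -3) = 8
a (P2): min(9, 5, 8) = 5
h (P1): max(0, -3, -2, -9) = 0
j (P1): max(-9, -4, -3) = -3
b (P2): min(0, -3) = -3
P (P1): max(5, -3) = 5
k (P1): max(-8, -2, -7, -5) = -2
m (P1): max(2, -8) = 2
n (P1): max(6, -2, -8) = 6
c (P2): min(-2, 2, 6) = -2
p (P1): max(3, 5) = 5
q (P1): max(-8, -1) = -1
d (P2): min(5, -1) = -1
Q (P1): max(-2, -1) = -1
start (P2): min(5, -1) = -1
P2 at start wants the lowest of {P=5, Q=-1}, so chooses Q.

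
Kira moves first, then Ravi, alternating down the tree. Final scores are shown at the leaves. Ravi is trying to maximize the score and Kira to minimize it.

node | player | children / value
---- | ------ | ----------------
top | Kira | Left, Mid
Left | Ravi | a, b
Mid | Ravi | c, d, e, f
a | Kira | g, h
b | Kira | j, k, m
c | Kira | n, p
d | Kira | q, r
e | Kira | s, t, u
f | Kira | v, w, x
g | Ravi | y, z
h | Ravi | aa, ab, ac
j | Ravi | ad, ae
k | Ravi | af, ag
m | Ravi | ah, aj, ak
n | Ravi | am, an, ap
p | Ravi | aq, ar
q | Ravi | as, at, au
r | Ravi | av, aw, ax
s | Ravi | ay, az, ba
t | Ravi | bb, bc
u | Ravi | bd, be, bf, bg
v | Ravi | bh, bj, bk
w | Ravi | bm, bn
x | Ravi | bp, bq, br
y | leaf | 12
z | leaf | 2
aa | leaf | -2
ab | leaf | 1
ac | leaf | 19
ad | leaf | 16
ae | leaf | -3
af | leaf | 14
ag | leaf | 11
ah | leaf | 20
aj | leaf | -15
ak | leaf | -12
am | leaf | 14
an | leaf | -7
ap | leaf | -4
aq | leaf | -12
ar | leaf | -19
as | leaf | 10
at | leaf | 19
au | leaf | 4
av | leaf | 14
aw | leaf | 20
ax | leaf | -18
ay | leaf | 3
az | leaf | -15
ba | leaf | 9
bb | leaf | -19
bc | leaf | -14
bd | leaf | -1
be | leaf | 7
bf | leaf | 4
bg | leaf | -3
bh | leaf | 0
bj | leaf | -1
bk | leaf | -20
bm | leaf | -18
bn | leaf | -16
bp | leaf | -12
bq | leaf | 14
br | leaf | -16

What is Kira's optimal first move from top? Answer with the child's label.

Left

g (Ravi): max(12, 2) = 12
h (Ravi): max(-2, 1, 19) = 19
a (Kira): min(12, 19) = 12
j (Ravi): max(16, -3) = 16
k (Ravi): max(14, 11) = 14
m (Ravi): max(20, -15, -12) = 20
b (Kira): min(16, 14, 20) = 14
Left (Ravi): max(12, 14) = 14
n (Ravi): max(14, -7, -4) = 14
p (Ravi): max(-12, -19) = -12
c (Kira): min(14, -12) = -12
q (Ravi): max(10, 19, 4) = 19
r (Ravi): max(14, 20, -18) = 20
d (Kira): min(19, 20) = 19
s (Ravi): max(3, -15, 9) = 9
t (Ravi): max(-19, -14) = -14
u (Ravi): max(-1, 7, 4, -3) = 7
e (Kira): min(9, -14, 7) = -14
v (Ravi): max(0, -1, -20) = 0
w (Ravi): max(-18, -16) = -16
x (Ravi): max(-12, 14, -16) = 14
f (Kira): min(0, -16, 14) = -16
Mid (Ravi): max(-12, 19, -14, -16) = 19
top (Kira): min(14, 19) = 14
Kira at top wants the lowest of {Left=14, Mid=19}, so chooses Left.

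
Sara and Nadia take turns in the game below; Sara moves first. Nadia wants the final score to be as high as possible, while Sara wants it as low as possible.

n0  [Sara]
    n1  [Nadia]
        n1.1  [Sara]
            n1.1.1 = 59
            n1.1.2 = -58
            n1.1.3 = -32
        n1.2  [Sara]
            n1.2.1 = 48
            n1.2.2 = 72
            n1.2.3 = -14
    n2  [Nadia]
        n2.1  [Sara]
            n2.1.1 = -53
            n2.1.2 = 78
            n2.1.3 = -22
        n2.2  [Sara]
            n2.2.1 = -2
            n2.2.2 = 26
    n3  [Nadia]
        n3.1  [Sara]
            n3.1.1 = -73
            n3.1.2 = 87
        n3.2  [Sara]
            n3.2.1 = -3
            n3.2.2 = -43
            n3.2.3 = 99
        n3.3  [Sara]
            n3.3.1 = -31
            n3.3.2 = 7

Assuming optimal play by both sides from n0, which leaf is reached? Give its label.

n1.1 (Sara): min(59, -58, -32) = -58
n1.2 (Sara): min(48, 72, -14) = -14
n1 (Nadia): max(-58, -14) = -14
n2.1 (Sara): min(-53, 78, -22) = -53
n2.2 (Sara): min(-2, 26) = -2
n2 (Nadia): max(-53, -2) = -2
n3.1 (Sara): min(-73, 87) = -73
n3.2 (Sara): min(-3, -43, 99) = -43
n3.3 (Sara): min(-31, 7) = -31
n3 (Nadia): max(-73, -43, -31) = -31
n0 (Sara): min(-14, -2, -31) = -31
At n0, Sara picks n3 (lowest: -31).
At n3, Nadia picks n3.3 (highest: -31).
At n3.3, Sara picks n3.3.1 (lowest: -31).
Terminal value -31.

n3.3.1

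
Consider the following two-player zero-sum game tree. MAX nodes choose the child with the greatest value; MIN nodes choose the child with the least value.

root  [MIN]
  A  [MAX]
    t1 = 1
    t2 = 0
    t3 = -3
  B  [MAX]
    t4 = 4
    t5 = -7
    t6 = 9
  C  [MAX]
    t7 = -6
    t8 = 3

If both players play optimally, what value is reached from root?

1

A (MAX): max(1, 0, -3) = 1
B (MAX): max(4, -7, 9) = 9
C (MAX): max(-6, 3) = 3
root (MIN): min(1, 9, 3) = 1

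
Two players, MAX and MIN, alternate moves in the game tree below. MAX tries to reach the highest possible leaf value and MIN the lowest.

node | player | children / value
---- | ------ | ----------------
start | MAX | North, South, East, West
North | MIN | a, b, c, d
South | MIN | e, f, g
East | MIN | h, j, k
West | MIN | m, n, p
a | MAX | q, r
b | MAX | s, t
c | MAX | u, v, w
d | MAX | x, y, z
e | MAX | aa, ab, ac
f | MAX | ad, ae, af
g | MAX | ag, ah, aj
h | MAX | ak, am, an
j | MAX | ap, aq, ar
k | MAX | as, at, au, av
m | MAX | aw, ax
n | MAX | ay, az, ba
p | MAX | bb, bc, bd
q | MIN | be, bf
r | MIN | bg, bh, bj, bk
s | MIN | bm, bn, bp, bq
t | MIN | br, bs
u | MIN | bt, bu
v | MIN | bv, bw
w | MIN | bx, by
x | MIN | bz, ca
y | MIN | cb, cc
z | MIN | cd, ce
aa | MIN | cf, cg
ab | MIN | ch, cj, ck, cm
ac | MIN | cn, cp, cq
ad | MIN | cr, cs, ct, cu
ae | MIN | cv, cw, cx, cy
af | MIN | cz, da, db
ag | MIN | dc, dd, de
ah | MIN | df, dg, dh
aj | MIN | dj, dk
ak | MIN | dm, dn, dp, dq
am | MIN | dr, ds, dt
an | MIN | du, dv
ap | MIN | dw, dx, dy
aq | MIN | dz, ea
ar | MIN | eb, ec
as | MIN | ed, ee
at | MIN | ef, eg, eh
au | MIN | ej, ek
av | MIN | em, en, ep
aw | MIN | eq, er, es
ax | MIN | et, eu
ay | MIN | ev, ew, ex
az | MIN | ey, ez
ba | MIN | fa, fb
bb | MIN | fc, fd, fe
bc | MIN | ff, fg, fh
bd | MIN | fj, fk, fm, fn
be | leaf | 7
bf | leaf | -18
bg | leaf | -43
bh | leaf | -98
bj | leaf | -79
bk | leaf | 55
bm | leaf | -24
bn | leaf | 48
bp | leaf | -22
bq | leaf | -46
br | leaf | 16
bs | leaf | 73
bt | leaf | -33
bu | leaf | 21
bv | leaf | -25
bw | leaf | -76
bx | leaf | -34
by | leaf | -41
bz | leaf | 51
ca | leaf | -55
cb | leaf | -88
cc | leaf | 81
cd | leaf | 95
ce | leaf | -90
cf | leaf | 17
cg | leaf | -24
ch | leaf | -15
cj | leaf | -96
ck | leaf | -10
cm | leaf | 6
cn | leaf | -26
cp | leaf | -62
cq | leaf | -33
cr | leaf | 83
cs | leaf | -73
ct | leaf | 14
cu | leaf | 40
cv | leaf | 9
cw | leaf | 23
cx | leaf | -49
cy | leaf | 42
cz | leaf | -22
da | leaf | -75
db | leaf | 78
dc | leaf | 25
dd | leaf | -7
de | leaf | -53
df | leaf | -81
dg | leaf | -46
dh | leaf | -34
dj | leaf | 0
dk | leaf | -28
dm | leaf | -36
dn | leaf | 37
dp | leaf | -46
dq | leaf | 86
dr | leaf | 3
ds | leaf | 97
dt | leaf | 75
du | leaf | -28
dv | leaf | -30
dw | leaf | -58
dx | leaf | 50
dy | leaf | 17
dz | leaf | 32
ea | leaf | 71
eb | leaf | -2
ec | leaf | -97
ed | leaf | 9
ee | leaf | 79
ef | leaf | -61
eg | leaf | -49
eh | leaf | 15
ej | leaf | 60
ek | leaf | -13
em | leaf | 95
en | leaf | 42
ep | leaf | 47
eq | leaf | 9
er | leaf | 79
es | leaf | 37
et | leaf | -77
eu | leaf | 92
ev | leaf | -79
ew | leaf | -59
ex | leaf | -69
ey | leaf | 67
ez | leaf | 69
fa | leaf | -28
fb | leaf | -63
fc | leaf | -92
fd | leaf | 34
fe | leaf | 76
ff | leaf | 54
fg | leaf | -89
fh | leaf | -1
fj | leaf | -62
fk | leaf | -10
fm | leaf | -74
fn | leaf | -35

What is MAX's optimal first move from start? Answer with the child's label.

q (MIN): min(7, -18) = -18
r (MIN): min(-43, -98, -79, 55) = -98
a (MAX): max(-18, -98) = -18
s (MIN): min(-24, 48, -22, -46) = -46
t (MIN): min(16, 73) = 16
b (MAX): max(-46, 16) = 16
u (MIN): min(-33, 21) = -33
v (MIN): min(-25, -76) = -76
w (MIN): min(-34, -41) = -41
c (MAX): max(-33, -76, -41) = -33
x (MIN): min(51, -55) = -55
y (MIN): min(-88, 81) = -88
z (MIN): min(95, -90) = -90
d (MAX): max(-55, -88, -90) = -55
North (MIN): min(-18, 16, -33, -55) = -55
aa (MIN): min(17, -24) = -24
ab (MIN): min(-15, -96, -10, 6) = -96
ac (MIN): min(-26, -62, -33) = -62
e (MAX): max(-24, -96, -62) = -24
ad (MIN): min(83, -73, 14, 40) = -73
ae (MIN): min(9, 23, -49, 42) = -49
af (MIN): min(-22, -75, 78) = -75
f (MAX): max(-73, -49, -75) = -49
ag (MIN): min(25, -7, -53) = -53
ah (MIN): min(-81, -46, -34) = -81
aj (MIN): min(0, -28) = -28
g (MAX): max(-53, -81, -28) = -28
South (MIN): min(-24, -49, -28) = -49
ak (MIN): min(-36, 37, -46, 86) = -46
am (MIN): min(3, 97, 75) = 3
an (MIN): min(-28, -30) = -30
h (MAX): max(-46, 3, -30) = 3
ap (MIN): min(-58, 50, 17) = -58
aq (MIN): min(32, 71) = 32
ar (MIN): min(-2, -97) = -97
j (MAX): max(-58, 32, -97) = 32
as (MIN): min(9, 79) = 9
at (MIN): min(-61, -49, 15) = -61
au (MIN): min(60, -13) = -13
av (MIN): min(95, 42, 47) = 42
k (MAX): max(9, -61, -13, 42) = 42
East (MIN): min(3, 32, 42) = 3
aw (MIN): min(9, 79, 37) = 9
ax (MIN): min(-77, 92) = -77
m (MAX): max(9, -77) = 9
ay (MIN): min(-79, -59, -69) = -79
az (MIN): min(67, 69) = 67
ba (MIN): min(-28, -63) = -63
n (MAX): max(-79, 67, -63) = 67
bb (MIN): min(-92, 34, 76) = -92
bc (MIN): min(54, -89, -1) = -89
bd (MIN): min(-62, -10, -74, -35) = -74
p (MAX): max(-92, -89, -74) = -74
West (MIN): min(9, 67, -74) = -74
start (MAX): max(-55, -49, 3, -74) = 3
MAX at start wants the highest of {North=-55, South=-49, East=3, West=-74}, so chooses East.

East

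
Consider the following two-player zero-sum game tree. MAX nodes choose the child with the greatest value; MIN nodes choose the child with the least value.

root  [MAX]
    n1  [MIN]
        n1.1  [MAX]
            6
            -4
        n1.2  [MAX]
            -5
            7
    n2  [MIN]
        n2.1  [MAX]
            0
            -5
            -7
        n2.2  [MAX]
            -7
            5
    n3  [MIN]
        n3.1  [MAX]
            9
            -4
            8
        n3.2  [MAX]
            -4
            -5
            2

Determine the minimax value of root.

6

n1.1 (MAX): max(6, -4) = 6
n1.2 (MAX): max(-5, 7) = 7
n1 (MIN): min(6, 7) = 6
n2.1 (MAX): max(0, -5, -7) = 0
n2.2 (MAX): max(-7, 5) = 5
n2 (MIN): min(0, 5) = 0
n3.1 (MAX): max(9, -4, 8) = 9
n3.2 (MAX): max(-4, -5, 2) = 2
n3 (MIN): min(9, 2) = 2
root (MAX): max(6, 0, 2) = 6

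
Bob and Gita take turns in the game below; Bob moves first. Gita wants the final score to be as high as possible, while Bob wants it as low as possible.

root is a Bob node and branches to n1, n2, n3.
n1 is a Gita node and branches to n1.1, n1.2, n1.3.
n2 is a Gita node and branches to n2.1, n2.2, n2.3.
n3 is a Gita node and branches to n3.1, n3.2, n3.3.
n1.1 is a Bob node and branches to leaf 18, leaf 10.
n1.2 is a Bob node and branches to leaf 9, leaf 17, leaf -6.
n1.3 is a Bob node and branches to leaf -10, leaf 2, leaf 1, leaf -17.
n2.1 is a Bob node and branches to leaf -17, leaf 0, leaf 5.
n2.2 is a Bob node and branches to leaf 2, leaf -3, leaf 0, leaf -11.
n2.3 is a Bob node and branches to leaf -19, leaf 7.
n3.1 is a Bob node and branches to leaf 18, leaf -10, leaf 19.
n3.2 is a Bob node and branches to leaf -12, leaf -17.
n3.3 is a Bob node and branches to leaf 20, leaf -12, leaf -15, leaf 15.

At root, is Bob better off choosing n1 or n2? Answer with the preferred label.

n1.1 (Bob): min(18, 10) = 10
n1.2 (Bob): min(9, 17, -6) = -6
n1.3 (Bob): min(-10, 2, 1, -17) = -17
n1 (Gita): max(10, -6, -17) = 10
n2.1 (Bob): min(-17, 0, 5) = -17
n2.2 (Bob): min(2, -3, 0, -11) = -11
n2.3 (Bob): min(-19, 7) = -19
n2 (Gita): max(-17, -11, -19) = -11
Bob prefers the lower value; n1=10, n2=-11. n2 is better since -11 < 10.

n2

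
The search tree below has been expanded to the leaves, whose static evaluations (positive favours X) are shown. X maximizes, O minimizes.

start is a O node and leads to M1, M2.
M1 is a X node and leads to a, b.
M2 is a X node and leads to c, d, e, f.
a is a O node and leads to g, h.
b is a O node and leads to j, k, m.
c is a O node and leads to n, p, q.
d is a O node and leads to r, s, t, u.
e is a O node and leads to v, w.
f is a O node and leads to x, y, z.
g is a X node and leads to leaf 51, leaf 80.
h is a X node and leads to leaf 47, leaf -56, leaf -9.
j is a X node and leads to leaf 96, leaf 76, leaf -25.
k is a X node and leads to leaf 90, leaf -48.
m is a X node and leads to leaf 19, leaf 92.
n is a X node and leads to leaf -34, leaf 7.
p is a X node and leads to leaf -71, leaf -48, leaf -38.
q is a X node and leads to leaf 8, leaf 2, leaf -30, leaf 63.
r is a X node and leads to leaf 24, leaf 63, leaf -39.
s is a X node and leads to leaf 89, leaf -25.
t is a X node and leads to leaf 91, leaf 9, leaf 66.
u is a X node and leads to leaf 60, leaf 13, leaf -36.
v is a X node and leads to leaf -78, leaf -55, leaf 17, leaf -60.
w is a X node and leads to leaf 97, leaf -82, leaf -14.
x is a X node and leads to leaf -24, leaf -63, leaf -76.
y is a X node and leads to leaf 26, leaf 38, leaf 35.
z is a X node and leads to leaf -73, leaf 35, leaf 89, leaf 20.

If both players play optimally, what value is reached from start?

g (X): max(51, 80) = 80
h (X): max(47, -56, -9) = 47
a (O): min(80, 47) = 47
j (X): max(96, 76, -25) = 96
k (X): max(90, -48) = 90
m (X): max(19, 92) = 92
b (O): min(96, 90, 92) = 90
M1 (X): max(47, 90) = 90
n (X): max(-34, 7) = 7
p (X): max(-71, -48, -38) = -38
q (X): max(8, 2, -30, 63) = 63
c (O): min(7, -38, 63) = -38
r (X): max(24, 63, -39) = 63
s (X): max(89, -25) = 89
t (X): max(91, 9, 66) = 91
u (X): max(60, 13, -36) = 60
d (O): min(63, 89, 91, 60) = 60
v (X): max(-78, -55, 17, -60) = 17
w (X): max(97, -82, -14) = 97
e (O): min(17, 97) = 17
x (X): max(-24, -63, -76) = -24
y (X): max(26, 38, 35) = 38
z (X): max(-73, 35, 89, 20) = 89
f (O): min(-24, 38, 89) = -24
M2 (X): max(-38, 60, 17, -24) = 60
start (O): min(90, 60) = 60

60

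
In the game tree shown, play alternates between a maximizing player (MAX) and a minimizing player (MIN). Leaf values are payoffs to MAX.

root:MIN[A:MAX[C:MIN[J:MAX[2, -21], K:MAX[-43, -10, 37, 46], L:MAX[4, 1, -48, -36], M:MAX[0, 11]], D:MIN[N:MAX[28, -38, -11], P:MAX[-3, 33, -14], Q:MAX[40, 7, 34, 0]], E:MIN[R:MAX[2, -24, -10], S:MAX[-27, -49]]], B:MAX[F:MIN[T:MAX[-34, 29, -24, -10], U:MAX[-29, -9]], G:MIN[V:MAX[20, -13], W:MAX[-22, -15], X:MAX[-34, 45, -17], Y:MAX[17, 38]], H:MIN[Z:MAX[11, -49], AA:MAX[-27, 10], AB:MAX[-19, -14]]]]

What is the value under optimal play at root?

J (MAX): max(2, -21) = 2
K (MAX): max(-43, -10, 37, 46) = 46
L (MAX): max(4, 1, -48, -36) = 4
M (MAX): max(0, 11) = 11
C (MIN): min(2, 46, 4, 11) = 2
N (MAX): max(28, -38, -11) = 28
P (MAX): max(-3, 33, -14) = 33
Q (MAX): max(40, 7, 34, 0) = 40
D (MIN): min(28, 33, 40) = 28
R (MAX): max(2, -24, -10) = 2
S (MAX): max(-27, -49) = -27
E (MIN): min(2, -27) = -27
A (MAX): max(2, 28, -27) = 28
T (MAX): max(-34, 29, -24, -10) = 29
U (MAX): max(-29, -9) = -9
F (MIN): min(29, -9) = -9
V (MAX): max(20, -13) = 20
W (MAX): max(-22, -15) = -15
X (MAX): max(-34, 45, -17) = 45
Y (MAX): max(17, 38) = 38
G (MIN): min(20, -15, 45, 38) = -15
Z (MAX): max(11, -49) = 11
AA (MAX): max(-27, 10) = 10
AB (MAX): max(-19, -14) = -14
H (MIN): min(11, 10, -14) = -14
B (MAX): max(-9, -15, -14) = -9
root (MIN): min(28, -9) = -9

-9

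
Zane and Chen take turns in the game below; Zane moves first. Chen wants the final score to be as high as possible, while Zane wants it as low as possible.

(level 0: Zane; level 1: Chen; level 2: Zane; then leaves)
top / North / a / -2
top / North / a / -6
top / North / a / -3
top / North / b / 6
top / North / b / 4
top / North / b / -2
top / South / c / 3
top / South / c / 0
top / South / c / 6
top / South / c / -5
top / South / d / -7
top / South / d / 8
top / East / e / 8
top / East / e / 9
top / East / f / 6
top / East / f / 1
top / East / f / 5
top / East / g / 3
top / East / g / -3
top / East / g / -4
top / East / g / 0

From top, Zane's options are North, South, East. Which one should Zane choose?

South

a (Zane): min(-2, -6, -3) = -6
b (Zane): min(6, 4, -2) = -2
North (Chen): max(-6, -2) = -2
c (Zane): min(3, 0, 6, -5) = -5
d (Zane): min(-7, 8) = -7
South (Chen): max(-5, -7) = -5
e (Zane): min(8, 9) = 8
f (Zane): min(6, 1, 5) = 1
g (Zane): min(3, -3, -4, 0) = -4
East (Chen): max(8, 1, -4) = 8
top (Zane): min(-2, -5, 8) = -5
Zane at top wants the lowest of {North=-2, South=-5, East=8}, so chooses South.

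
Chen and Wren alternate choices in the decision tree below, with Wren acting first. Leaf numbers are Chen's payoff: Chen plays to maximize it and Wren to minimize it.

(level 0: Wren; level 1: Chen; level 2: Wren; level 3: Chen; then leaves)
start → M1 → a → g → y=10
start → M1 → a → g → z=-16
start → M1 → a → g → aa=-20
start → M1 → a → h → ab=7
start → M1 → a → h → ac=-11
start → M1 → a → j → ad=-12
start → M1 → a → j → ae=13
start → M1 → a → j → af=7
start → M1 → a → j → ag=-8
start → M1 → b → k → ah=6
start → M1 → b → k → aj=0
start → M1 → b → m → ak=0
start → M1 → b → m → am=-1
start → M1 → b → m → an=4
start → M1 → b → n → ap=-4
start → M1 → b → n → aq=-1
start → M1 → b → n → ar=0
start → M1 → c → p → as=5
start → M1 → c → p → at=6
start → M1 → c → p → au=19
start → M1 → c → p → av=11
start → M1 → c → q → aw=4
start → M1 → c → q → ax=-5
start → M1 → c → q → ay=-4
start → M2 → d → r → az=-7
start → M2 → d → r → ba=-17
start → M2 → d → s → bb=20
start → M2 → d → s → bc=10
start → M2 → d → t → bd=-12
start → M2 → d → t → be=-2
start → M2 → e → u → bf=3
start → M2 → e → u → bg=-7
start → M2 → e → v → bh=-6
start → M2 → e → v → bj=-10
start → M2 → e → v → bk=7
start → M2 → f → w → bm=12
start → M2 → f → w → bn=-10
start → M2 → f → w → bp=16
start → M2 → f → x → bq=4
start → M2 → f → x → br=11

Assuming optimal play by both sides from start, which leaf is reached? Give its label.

g (Chen): max(10, -16, -20) = 10
h (Chen): max(7, -11) = 7
j (Chen): max(-12, 13, 7, -8) = 13
a (Wren): min(10, 7, 13) = 7
k (Chen): max(6, 0) = 6
m (Chen): max(0, -1, 4) = 4
n (Chen): max(-4, -1, 0) = 0
b (Wren): min(6, 4, 0) = 0
p (Chen): max(5, 6, 19, 11) = 19
q (Chen): max(4, -5, -4) = 4
c (Wren): min(19, 4) = 4
M1 (Chen): max(7, 0, 4) = 7
r (Chen): max(-7, -17) = -7
s (Chen): max(20, 10) = 20
t (Chen): max(-12, -2) = -2
d (Wren): min(-7, 20, -2) = -7
u (Chen): max(3, -7) = 3
v (Chen): max(-6, -10, 7) = 7
e (Wren): min(3, 7) = 3
w (Chen): max(12, -10, 16) = 16
x (Chen): max(4, 11) = 11
f (Wren): min(16, 11) = 11
M2 (Chen): max(-7, 3, 11) = 11
start (Wren): min(7, 11) = 7
At start, Wren picks M1 (lowest: 7).
At M1, Chen picks a (highest: 7).
At a, Wren picks h (lowest: 7).
At h, Chen picks ab (highest: 7).
Terminal value 7.

ab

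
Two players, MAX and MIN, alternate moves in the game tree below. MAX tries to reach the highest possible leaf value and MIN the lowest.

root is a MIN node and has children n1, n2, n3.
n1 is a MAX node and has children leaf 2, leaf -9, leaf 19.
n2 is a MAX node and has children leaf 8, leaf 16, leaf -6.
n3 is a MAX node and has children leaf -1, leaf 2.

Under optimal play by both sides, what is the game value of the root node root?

n1 (MAX): max(2, -9, 19) = 19
n2 (MAX): max(8, 16, -6) = 16
n3 (MAX): max(-1, 2) = 2
root (MIN): min(19, 16, 2) = 2

2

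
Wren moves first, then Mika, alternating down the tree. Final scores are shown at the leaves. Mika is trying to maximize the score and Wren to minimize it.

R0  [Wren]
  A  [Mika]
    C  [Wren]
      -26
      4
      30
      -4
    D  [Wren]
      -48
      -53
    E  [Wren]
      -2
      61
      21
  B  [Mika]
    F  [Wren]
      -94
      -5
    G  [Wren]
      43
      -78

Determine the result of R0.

-78

C (Wren): min(-26, 4, 30, -4) = -26
D (Wren): min(-48, -53) = -53
E (Wren): min(-2, 61, 21) = -2
A (Mika): max(-26, -53, -2) = -2
F (Wren): min(-94, -5) = -94
G (Wren): min(43, -78) = -78
B (Mika): max(-94, -78) = -78
R0 (Wren): min(-2, -78) = -78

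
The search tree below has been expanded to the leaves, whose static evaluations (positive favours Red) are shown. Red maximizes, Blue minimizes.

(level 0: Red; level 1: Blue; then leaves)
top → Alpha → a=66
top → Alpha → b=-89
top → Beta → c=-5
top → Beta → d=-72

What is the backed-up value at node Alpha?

Alpha (Blue): min(66, -89) = -89

-89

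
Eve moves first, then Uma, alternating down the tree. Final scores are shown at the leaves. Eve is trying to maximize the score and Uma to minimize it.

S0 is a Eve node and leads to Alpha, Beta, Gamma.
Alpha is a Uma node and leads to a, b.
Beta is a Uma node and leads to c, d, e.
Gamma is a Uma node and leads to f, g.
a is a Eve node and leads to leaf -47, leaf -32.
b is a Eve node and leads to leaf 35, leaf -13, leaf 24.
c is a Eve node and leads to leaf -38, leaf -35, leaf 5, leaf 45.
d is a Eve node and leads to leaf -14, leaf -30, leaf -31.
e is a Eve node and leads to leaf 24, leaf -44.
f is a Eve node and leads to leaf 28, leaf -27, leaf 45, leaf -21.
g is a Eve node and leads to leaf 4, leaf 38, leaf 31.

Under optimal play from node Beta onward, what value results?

-14

c (Eve): max(-38, -35, 5, 45) = 45
d (Eve): max(-14, -30, -31) = -14
e (Eve): max(24, -44) = 24
Beta (Uma): min(45, -14, 24) = -14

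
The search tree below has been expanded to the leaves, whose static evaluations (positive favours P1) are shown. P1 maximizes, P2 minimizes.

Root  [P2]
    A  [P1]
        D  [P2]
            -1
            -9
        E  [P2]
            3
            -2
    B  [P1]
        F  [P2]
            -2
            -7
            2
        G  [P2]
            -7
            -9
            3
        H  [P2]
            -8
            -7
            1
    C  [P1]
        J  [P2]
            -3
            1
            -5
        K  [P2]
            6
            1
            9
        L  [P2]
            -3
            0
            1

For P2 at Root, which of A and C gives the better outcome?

D (P2): min(-1, -9) = -9
E (P2): min(3, -2) = -2
A (P1): max(-9, -2) = -2
J (P2): min(-3, 1, -5) = -5
K (P2): min(6, 1, 9) = 1
L (P2): min(-3, 0, 1) = -3
C (P1): max(-5, 1, -3) = 1
P2 prefers the lower value; A=-2, C=1. A is better since -2 < 1.

A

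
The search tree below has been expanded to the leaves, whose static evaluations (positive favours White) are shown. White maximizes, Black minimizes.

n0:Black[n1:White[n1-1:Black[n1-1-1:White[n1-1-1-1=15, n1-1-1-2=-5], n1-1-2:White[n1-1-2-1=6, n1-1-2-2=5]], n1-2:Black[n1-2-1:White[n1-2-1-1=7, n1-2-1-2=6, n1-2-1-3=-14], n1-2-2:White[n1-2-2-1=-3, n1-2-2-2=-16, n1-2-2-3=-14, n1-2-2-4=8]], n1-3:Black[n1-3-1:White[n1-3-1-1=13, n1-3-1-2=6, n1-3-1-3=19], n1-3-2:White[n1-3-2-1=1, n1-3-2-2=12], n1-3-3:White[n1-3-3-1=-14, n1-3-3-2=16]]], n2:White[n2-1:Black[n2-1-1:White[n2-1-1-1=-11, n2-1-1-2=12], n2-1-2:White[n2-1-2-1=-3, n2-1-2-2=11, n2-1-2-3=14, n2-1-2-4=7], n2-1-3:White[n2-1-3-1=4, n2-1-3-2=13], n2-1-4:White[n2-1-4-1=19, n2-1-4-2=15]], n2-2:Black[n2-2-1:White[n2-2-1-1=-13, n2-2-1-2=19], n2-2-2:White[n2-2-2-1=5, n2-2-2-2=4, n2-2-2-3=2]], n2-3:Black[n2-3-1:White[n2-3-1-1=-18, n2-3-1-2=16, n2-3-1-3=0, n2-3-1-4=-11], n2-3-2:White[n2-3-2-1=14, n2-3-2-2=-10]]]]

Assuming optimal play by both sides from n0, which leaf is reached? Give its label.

n1-1-1 (White): max(15, -5) = 15
n1-1-2 (White): max(6, 5) = 6
n1-1 (Black): min(15, 6) = 6
n1-2-1 (White): max(7, 6, -14) = 7
n1-2-2 (White): max(-3, -16, -14, 8) = 8
n1-2 (Black): min(7, 8) = 7
n1-3-1 (White): max(13, 6, 19) = 19
n1-3-2 (White): max(1, 12) = 12
n1-3-3 (White): max(-14, 16) = 16
n1-3 (Black): min(19, 12, 16) = 12
n1 (White): max(6, 7, 12) = 12
n2-1-1 (White): max(-11, 12) = 12
n2-1-2 (White): max(-3, 11, 14, 7) = 14
n2-1-3 (White): max(4, 13) = 13
n2-1-4 (White): max(19, 15) = 19
n2-1 (Black): min(12, 14, 13, 19) = 12
n2-2-1 (White): max(-13, 19) = 19
n2-2-2 (White): max(5, 4, 2) = 5
n2-2 (Black): min(19, 5) = 5
n2-3-1 (White): max(-18, 16, 0, -11) = 16
n2-3-2 (White): max(14, -10) = 14
n2-3 (Black): min(16, 14) = 14
n2 (White): max(12, 5, 14) = 14
n0 (Black): min(12, 14) = 12
At n0, Black picks n1 (lowest: 12).
At n1, White picks n1-3 (highest: 12).
At n1-3, Black picks n1-3-2 (lowest: 12).
At n1-3-2, White picks n1-3-2-2 (highest: 12).
Terminal value 12.

n1-3-2-2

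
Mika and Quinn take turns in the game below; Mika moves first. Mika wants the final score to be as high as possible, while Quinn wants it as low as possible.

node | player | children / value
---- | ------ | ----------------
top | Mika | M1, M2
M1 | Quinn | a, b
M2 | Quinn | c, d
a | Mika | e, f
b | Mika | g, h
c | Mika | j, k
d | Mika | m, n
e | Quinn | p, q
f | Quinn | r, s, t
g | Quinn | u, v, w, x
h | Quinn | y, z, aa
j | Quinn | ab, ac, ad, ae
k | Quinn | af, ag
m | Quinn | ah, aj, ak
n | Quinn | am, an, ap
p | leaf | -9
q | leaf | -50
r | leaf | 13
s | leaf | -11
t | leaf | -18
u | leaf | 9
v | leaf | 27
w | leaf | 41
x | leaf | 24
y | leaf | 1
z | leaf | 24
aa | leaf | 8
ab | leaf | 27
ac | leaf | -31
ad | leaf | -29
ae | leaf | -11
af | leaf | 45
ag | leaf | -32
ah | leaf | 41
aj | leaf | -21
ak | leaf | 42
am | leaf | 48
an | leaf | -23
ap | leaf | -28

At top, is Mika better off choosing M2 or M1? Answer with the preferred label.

M1

j (Quinn): min(27, -31, -29, -11) = -31
k (Quinn): min(45, -32) = -32
c (Mika): max(-31, -32) = -31
m (Quinn): min(41, -21, 42) = -21
n (Quinn): min(48, -23, -28) = -28
d (Mika): max(-21, -28) = -21
M2 (Quinn): min(-31, -21) = -31
e (Quinn): min(-9, -50) = -50
f (Quinn): min(13, -11, -18) = -18
a (Mika): max(-50, -18) = -18
g (Quinn): min(9, 27, 41, 24) = 9
h (Quinn): min(1, 24, 8) = 1
b (Mika): max(9, 1) = 9
M1 (Quinn): min(-18, 9) = -18
Mika prefers the higher value; M2=-31, M1=-18. M1 is better since -18 > -31.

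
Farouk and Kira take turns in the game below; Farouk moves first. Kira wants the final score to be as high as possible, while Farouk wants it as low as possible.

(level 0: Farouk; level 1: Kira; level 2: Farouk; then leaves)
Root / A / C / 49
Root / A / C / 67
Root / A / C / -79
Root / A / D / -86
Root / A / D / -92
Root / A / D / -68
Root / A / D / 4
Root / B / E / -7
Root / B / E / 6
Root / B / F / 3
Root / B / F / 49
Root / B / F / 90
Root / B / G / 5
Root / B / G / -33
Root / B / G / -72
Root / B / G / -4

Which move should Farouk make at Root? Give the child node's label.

C (Farouk): min(49, 67, -79) = -79
D (Farouk): min(-86, -92, -68, 4) = -92
A (Kira): max(-79, -92) = -79
E (Farouk): min(-7, 6) = -7
F (Farouk): min(3, 49, 90) = 3
G (Farouk): min(5, -33, -72, -4) = -72
B (Kira): max(-7, 3, -72) = 3
Root (Farouk): min(-79, 3) = -79
Farouk at Root wants the lowest of {A=-79, B=3}, so chooses A.

A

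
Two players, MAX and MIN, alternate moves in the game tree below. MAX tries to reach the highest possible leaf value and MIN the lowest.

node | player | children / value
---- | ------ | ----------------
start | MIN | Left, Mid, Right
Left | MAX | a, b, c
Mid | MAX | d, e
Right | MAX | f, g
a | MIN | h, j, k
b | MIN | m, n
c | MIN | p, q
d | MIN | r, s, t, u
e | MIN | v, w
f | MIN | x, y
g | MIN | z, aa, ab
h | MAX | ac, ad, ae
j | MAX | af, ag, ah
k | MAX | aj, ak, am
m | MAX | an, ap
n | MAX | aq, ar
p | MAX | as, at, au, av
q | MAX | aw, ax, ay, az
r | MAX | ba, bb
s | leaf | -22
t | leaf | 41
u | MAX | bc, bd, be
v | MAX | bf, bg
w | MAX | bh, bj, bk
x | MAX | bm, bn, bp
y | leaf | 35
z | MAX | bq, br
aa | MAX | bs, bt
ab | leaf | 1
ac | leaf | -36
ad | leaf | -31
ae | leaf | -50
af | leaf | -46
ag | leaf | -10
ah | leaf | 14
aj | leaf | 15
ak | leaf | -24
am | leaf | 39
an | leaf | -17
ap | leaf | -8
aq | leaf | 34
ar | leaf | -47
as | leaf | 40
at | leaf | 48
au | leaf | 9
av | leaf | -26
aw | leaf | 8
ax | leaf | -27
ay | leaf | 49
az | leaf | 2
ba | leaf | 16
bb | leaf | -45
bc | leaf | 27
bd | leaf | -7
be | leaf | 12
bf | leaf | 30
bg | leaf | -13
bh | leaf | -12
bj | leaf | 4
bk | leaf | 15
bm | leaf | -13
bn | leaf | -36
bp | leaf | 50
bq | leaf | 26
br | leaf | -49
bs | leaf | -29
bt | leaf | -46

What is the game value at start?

h (MAX): max(-36, -31, -50) = -31
j (MAX): max(-46, -10, 14) = 14
k (MAX): max(15, -24, 39) = 39
a (MIN): min(-31, 14, 39) = -31
m (MAX): max(-17, -8) = -8
n (MAX): max(34, -47) = 34
b (MIN): min(-8, 34) = -8
p (MAX): max(40, 48, 9, -26) = 48
q (MAX): max(8, -27, 49, 2) = 49
c (MIN): min(48, 49) = 48
Left (MAX): max(-31, -8, 48) = 48
r (MAX): max(16, -45) = 16
u (MAX): max(27, -7, 12) = 27
d (MIN): min(16, -22, 41, 27) = -22
v (MAX): max(30, -13) = 30
w (MAX): max(-12, 4, 15) = 15
e (MIN): min(30, 15) = 15
Mid (MAX): max(-22, 15) = 15
x (MAX): max(-13, -36, 50) = 50
f (MIN): min(50, 35) = 35
z (MAX): max(26, -49) = 26
aa (MAX): max(-29, -46) = -29
g (MIN): min(26, -29, 1) = -29
Right (MAX): max(35, -29) = 35
start (MIN): min(48, 15, 35) = 15

15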